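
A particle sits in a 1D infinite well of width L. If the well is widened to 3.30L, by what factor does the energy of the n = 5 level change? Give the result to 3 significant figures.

E_n ∝ 1/L², so the energy scales by 1/3.30² = 0.0918.

0.0918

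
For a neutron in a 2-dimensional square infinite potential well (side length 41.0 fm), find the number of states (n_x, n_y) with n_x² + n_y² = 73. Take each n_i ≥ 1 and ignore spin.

The level has n_x² + n_y² = 73. The ordered positive-integer solutions are (3, 8), (8, 3).
That gives 2 states.

degeneracy = 2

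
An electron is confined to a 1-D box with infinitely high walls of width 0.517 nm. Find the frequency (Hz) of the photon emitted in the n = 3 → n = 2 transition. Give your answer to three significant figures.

f = 1.70×10^15 Hz

E_1 = h²/(8m_eL²) = 2.254×10^-19 J and ΔE = (3² − 2²)E_1 = 1.127×10^-18 J.
f = ΔE/h = 1.127×10^-18/6.626×10^-34 = 1.70×10^15 Hz.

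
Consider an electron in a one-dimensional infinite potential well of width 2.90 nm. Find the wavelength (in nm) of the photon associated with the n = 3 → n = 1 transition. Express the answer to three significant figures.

λ = 3.47×10^3 nm

E_1 = h²/(8m_eL²) = 7.164×10^-21 J, so ΔE = (3² − 1²)E_1 = 5.731×10^-20 J.
λ = hc/ΔE = (6.626×10^-34·2.998×10^8)/5.731×10^-20 = 3.47×10^-6 m = 3.47×10^3 nm.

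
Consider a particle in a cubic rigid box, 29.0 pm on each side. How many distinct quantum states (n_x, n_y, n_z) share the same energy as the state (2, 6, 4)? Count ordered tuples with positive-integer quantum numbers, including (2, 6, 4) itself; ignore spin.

degeneracy = 6

The level has n_x² + n_y² + n_z² = 56. The ordered positive-integer solutions are (2, 4, 6), (2, 6, 4), (4, 2, 6), (4, 6, 2), (6, 2, 4), (6, 4, 2).
That gives 6 states.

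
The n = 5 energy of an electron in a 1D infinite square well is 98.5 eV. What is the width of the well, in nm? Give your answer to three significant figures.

From E_n = n²h²/(8m_eL²), L = n·h/√(8m_eE_n).
E_5 = 98.5 eV = 1.578×10^-17 J, so L = 5·6.626×10^-34/√(8·9.109×10^-31·1.578×10^-17) = 3.09×10^-10 m = 0.309 nm.

L = 0.309 nm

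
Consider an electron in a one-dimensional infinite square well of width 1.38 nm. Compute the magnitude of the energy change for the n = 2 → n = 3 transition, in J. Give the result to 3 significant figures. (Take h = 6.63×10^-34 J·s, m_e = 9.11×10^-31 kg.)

E_1 = h²/(8m_eL²) = 3.167×10^-20 J.
|ΔE| = |2² − 3²|·E_1 = 5·3.167×10^-20 J = 1.58×10^-19 J.

|ΔE| = 1.58×10^-19 J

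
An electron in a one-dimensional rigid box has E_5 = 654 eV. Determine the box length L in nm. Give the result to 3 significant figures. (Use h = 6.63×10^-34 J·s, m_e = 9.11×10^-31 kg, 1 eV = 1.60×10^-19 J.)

From E_n = n²h²/(8m_eL²), L = n·h/√(8m_eE_n).
E_5 = 654 eV = 1.046×10^-16 J, so L = 5·6.63×10^-34/√(8·9.11×10^-31·1.046×10^-16) = 1.20×10^-10 m = 0.120 nm.

L = 0.120 nm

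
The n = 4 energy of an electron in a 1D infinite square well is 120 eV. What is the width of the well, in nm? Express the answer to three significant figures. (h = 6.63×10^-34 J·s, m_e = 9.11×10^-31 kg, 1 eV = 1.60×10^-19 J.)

L = 0.224 nm

From E_n = n²h²/(8m_eL²), L = n·h/√(8m_eE_n).
E_4 = 120 eV = 1.920×10^-17 J, so L = 4·6.63×10^-34/√(8·9.11×10^-31·1.920×10^-17) = 2.24×10^-10 m = 0.224 nm.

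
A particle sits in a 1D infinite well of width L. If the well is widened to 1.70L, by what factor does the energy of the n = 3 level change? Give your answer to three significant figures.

0.346

E_n ∝ 1/L², so the energy scales by 1/1.70² = 0.346.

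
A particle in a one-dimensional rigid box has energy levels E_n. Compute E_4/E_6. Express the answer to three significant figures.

0.444

E_n ∝ n², so E_4/E_6 = 4²/6² = 16/36 = 0.444.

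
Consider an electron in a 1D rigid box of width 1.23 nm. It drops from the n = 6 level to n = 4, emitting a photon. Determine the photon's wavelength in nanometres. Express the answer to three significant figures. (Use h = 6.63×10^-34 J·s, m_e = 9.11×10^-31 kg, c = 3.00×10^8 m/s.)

λ = 249 nm

E_1 = h²/(8m_eL²) = 3.987×10^-20 J, so ΔE = (6² − 4²)E_1 = 7.974×10^-19 J.
λ = hc/ΔE = (6.63×10^-34·3.00×10^8)/7.974×10^-19 = 2.49×10^-7 m = 249 nm.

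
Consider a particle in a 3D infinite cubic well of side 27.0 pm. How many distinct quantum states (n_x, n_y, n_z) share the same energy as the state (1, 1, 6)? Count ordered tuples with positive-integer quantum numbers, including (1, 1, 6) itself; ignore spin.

degeneracy = 9

The level has n_x² + n_y² + n_z² = 38. The ordered positive-integer solutions are (1, 1, 6), (1, 6, 1), (2, 3, 5), (2, 5, 3), (3, 2, 5), (3, 5, 2), (5, 2, 3), (5, 3, 2), (6, 1, 1).
That gives 9 states.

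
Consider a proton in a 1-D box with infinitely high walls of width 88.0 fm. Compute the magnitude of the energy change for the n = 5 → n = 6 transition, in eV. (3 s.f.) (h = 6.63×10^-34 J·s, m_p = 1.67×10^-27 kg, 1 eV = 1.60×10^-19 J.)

E_1 = h²/(8m_pL²) = 4.249×10^-15 J.
|ΔE| = |5² − 6²|·E_1 = 11·4.249×10^-15 J = 4.674×10^-14 J = 2.92×10^5 eV.

|ΔE| = 2.92×10^5 eV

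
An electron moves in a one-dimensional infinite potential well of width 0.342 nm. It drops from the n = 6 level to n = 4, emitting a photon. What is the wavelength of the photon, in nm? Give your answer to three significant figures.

E_1 = h²/(8m_eL²) = 5.151×10^-19 J, so ΔE = (6² − 4²)E_1 = 1.030×10^-17 J.
λ = hc/ΔE = (6.626×10^-34·2.998×10^8)/1.030×10^-17 = 1.93×10^-8 m = 19.3 nm.

λ = 19.3 nm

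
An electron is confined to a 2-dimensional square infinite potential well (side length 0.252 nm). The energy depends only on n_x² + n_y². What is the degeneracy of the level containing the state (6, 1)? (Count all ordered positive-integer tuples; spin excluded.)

degeneracy = 2

The level has n_x² + n_y² = 37. The ordered positive-integer solutions are (1, 6), (6, 1).
That gives 2 states.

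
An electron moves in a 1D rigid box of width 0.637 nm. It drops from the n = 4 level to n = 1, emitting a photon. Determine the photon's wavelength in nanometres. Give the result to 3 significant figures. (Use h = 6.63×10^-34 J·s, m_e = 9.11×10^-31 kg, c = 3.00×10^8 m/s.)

λ = 89.2 nm

E_1 = h²/(8m_eL²) = 1.486×10^-19 J, so ΔE = (4² − 1²)E_1 = 2.229×10^-18 J.
λ = hc/ΔE = (6.63×10^-34·3.00×10^8)/2.229×10^-18 = 8.92×10^-8 m = 89.2 nm.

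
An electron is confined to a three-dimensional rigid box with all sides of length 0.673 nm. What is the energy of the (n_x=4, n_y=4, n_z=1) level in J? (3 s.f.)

E = 4.39×10^-18 J

For a 3D rectangular well E = (h²/8m_e)·Σ n_i²/L_i² = (6.626×10^-34)²/(8·9.109×10^-31) · [4²/(0.673 nm)² + 4²/(0.673 nm)² + 1²/(0.673 nm)²].
Evaluating gives E = 4.39×10^-18 J.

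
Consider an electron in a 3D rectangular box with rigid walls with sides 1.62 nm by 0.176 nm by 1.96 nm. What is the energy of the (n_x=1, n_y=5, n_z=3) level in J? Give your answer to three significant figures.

For a 3D rectangular well E = (h²/8m_e)·Σ n_i²/L_i² = (6.626×10^-34)²/(8·9.109×10^-31) · [1²/(1.62 nm)² + 5²/(0.176 nm)² + 3²/(1.96 nm)²].
Evaluating gives E = 4.88×10^-17 J.

E = 4.88×10^-17 J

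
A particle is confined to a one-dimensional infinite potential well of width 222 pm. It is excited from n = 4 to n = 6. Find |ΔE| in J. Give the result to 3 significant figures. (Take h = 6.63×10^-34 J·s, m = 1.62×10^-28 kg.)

|ΔE| = 1.38×10^-19 J

E_1 = h²/(8mL²) = 6.882×10^-21 J.
|ΔE| = |4² − 6²|·E_1 = 20·6.882×10^-21 J = 1.38×10^-19 J.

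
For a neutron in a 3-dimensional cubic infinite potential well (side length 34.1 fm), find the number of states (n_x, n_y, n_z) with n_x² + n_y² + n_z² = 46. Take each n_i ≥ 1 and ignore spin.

degeneracy = 6

The level has n_x² + n_y² + n_z² = 46. The ordered positive-integer solutions are (1, 3, 6), (1, 6, 3), (3, 1, 6), (3, 6, 1), (6, 1, 3), (6, 3, 1).
That gives 6 states.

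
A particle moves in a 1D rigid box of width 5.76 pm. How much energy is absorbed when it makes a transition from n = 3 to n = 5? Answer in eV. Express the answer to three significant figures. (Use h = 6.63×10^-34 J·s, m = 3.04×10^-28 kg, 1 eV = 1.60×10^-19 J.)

|ΔE| = 545 eV

E_1 = h²/(8mL²) = 5.448×10^-18 J.
|ΔE| = |3² − 5²|·E_1 = 16·5.448×10^-18 J = 8.717×10^-17 J = 545 eV.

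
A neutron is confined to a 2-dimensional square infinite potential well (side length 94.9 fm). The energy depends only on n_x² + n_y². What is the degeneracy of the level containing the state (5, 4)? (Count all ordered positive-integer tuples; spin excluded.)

The level has n_x² + n_y² = 41. The ordered positive-integer solutions are (4, 5), (5, 4).
That gives 2 states.

degeneracy = 2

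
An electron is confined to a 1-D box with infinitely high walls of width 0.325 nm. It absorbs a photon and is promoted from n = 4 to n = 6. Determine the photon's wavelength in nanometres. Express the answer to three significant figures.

λ = 17.4 nm

E_1 = h²/(8m_eL²) = 5.704×10^-19 J, so ΔE = (6² − 4²)E_1 = 1.141×10^-17 J.
λ = hc/ΔE = (6.626×10^-34·2.998×10^8)/1.141×10^-17 = 1.74×10^-8 m = 17.4 nm.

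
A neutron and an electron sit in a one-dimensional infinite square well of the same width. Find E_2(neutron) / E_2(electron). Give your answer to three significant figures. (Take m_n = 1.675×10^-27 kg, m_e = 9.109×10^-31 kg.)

5.44×10^-4

E_n ∝ 1/m at fixed n and L, so the ratio is m_e/m_n = 9.109×10^-31/1.675×10^-27 = 5.44×10^-4.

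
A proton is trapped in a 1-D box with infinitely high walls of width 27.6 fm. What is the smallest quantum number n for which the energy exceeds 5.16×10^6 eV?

E_1 = h²/(8m_pL²) = 4.306×10^-14 J = 2.688×10^5 eV.
Need n² > 5.16×10^6/2.688×10^5 = 19.20, i.e. n > 4.382.
The smallest integer satisfying this is n = 5.

n = 5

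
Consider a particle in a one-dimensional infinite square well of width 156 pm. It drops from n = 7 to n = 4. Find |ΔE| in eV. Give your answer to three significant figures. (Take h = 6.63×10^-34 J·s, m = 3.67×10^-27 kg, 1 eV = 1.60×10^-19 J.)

E_1 = h²/(8mL²) = 6.152×10^-22 J.
|ΔE| = |7² − 4²|·E_1 = 33·6.152×10^-22 J = 2.030×10^-20 J = 0.127 eV.

|ΔE| = 0.127 eV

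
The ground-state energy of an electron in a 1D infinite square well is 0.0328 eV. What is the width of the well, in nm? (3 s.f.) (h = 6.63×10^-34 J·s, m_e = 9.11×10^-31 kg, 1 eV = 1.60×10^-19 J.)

From E_n = n²h²/(8m_eL²), L = n·h/√(8m_eE_n).
E_1 = 0.0328 eV = 5.248×10^-21 J, so L = 1·6.63×10^-34/√(8·9.11×10^-31·5.248×10^-21) = 3.39×10^-9 m = 3.39 nm.

L = 3.39 nm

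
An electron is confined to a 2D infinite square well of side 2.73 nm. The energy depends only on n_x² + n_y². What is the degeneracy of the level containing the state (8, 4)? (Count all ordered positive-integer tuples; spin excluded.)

The level has n_x² + n_y² = 80. The ordered positive-integer solutions are (4, 8), (8, 4).
That gives 2 states.

degeneracy = 2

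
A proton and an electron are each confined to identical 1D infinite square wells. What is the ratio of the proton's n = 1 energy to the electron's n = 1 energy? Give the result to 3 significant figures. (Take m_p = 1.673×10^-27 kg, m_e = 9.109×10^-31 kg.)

5.44×10^-4

E_n ∝ 1/m at fixed n and L, so the ratio is m_e/m_p = 9.109×10^-31/1.673×10^-27 = 5.44×10^-4.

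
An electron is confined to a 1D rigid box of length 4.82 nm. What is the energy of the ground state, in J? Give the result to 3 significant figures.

E_1 = 2.59×10^-21 J

For an infinite well E_n = n²h²/(8m_eL²), so E_1 = h²/(8m_eL²) = (6.626×10^-34)²/(8·9.109×10^-31·(4.82×10^-9 m)²) = 2.593×10^-21 J.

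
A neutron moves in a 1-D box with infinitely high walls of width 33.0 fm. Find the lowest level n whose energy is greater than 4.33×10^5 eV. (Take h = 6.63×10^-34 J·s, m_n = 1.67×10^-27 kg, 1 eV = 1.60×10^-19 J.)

E_1 = h²/(8m_nL²) = 3.021×10^-14 J = 1.888×10^5 eV.
Need n² > 4.33×10^5/1.888×10^5 = 2.293, i.e. n > 1.514.
The smallest integer satisfying this is n = 2.

n = 2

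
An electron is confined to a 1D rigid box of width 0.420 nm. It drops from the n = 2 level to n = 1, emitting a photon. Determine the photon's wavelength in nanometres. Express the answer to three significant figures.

E_1 = h²/(8m_eL²) = 3.415×10^-19 J, so ΔE = (2² − 1²)E_1 = 1.025×10^-18 J.
λ = hc/ΔE = (6.626×10^-34·2.998×10^8)/1.025×10^-18 = 1.94×10^-7 m = 194 nm.

λ = 194 nm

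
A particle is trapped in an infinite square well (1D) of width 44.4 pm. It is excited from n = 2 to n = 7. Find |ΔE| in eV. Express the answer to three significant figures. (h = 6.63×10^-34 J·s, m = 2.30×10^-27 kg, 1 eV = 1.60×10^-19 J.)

E_1 = h²/(8mL²) = 1.212×10^-20 J.
|ΔE| = |2² − 7²|·E_1 = 45·1.212×10^-20 J = 5.454×10^-19 J = 3.41 eV.

|ΔE| = 3.41 eV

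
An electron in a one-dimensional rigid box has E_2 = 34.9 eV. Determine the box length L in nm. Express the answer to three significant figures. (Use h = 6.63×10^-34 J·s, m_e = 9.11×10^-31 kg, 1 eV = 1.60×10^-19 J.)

L = 0.208 nm

From E_n = n²h²/(8m_eL²), L = n·h/√(8m_eE_n).
E_2 = 34.9 eV = 5.584×10^-18 J, so L = 2·6.63×10^-34/√(8·9.11×10^-31·5.584×10^-18) = 2.08×10^-10 m = 0.208 nm.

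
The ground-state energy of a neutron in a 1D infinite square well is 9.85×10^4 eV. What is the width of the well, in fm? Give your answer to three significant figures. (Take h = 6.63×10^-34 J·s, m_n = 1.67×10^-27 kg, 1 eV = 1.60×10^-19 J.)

L = 45.7 fm

From E_n = n²h²/(8m_nL²), L = n·h/√(8m_nE_n).
E_1 = 9.85×10^4 eV = 1.576×10^-14 J, so L = 1·6.63×10^-34/√(8·1.67×10^-27·1.576×10^-14) = 4.57×10^-14 m = 45.7 fm.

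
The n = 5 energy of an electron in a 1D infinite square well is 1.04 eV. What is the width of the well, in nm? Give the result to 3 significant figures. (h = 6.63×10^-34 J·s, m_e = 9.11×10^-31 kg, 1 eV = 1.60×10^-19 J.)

From E_n = n²h²/(8m_eL²), L = n·h/√(8m_eE_n).
E_5 = 1.04 eV = 1.664×10^-19 J, so L = 5·6.63×10^-34/√(8·9.11×10^-31·1.664×10^-19) = 3.01×10^-9 m = 3.01 nm.

L = 3.01 nm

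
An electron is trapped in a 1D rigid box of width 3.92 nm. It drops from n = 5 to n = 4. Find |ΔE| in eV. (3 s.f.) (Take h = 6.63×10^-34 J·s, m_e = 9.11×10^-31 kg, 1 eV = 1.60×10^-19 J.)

|ΔE| = 0.221 eV

E_1 = h²/(8m_eL²) = 3.925×10^-21 J.
|ΔE| = |5² − 4²|·E_1 = 9·3.925×10^-21 J = 3.532×10^-20 J = 0.221 eV.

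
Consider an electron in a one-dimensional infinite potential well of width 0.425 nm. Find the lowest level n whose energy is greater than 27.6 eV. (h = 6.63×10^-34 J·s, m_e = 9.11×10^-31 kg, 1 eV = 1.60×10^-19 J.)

E_1 = h²/(8m_eL²) = 3.339×10^-19 J = 2.087 eV.
Need n² > 27.6/2.087 = 13.22, i.e. n > 3.636.
The smallest integer satisfying this is n = 4.

n = 4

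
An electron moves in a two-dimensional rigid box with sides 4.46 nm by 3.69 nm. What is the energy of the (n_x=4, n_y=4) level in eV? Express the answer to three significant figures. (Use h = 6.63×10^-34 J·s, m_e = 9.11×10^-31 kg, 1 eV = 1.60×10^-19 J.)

E = 0.746 eV

For a 2D rectangular well E = (h²/8m_e)·Σ n_i²/L_i² = (6.63×10^-34)²/(8·9.11×10^-31) · [4²/(4.46 nm)² + 4²/(3.69 nm)²].
Evaluating gives E = 1.194×10^-19 J = 0.746 eV.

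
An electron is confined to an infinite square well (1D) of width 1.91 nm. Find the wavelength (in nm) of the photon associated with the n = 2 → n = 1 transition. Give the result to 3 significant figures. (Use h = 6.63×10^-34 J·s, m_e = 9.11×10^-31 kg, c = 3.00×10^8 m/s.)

E_1 = h²/(8m_eL²) = 1.653×10^-20 J, so ΔE = (2² − 1²)E_1 = 4.959×10^-20 J.
λ = hc/ΔE = (6.63×10^-34·3.00×10^8)/4.959×10^-20 = 4.01×10^-6 m = 4.01×10^3 nm.

λ = 4.01×10^3 nm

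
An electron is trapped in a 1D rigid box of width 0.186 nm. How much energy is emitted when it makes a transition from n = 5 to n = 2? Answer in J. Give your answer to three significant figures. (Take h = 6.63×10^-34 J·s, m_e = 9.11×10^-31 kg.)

|ΔE| = 3.66×10^-17 J

E_1 = h²/(8m_eL²) = 1.743×10^-18 J.
|ΔE| = |5² − 2²|·E_1 = 21·1.743×10^-18 J = 3.66×10^-17 J.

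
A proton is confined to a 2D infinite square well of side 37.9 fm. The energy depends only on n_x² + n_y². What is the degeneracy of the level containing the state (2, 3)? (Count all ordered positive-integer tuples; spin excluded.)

degeneracy = 2

The level has n_x² + n_y² = 13. The ordered positive-integer solutions are (2, 3), (3, 2).
That gives 2 states.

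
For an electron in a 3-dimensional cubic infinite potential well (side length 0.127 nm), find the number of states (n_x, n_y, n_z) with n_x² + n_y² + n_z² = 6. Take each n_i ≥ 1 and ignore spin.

The level has n_x² + n_y² + n_z² = 6. The ordered positive-integer solutions are (1, 1, 2), (1, 2, 1), (2, 1, 1).
That gives 3 states.

degeneracy = 3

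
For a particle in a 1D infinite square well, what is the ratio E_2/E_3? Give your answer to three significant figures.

E_n ∝ n², so E_2/E_3 = 2²/3² = 4/9 = 0.444.

0.444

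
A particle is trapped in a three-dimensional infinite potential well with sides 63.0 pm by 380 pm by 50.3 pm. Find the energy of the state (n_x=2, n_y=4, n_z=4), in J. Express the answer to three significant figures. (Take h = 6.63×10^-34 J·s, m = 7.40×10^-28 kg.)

E = 5.53×10^-19 J

For a 3D rectangular well E = (h²/8m)·Σ n_i²/L_i² = (6.63×10^-34)²/(8·7.40×10^-28) · [2²/(63.0 pm)² + 4²/(380 pm)² + 4²/(50.3 pm)²].
Evaluating gives E = 5.53×10^-19 J.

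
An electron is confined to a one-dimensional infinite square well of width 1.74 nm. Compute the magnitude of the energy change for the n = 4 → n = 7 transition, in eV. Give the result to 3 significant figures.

|ΔE| = 4.10 eV

E_1 = h²/(8m_eL²) = 1.990×10^-20 J.
|ΔE| = |4² − 7²|·E_1 = 33·1.990×10^-20 J = 6.567×10^-19 J = 4.10 eV.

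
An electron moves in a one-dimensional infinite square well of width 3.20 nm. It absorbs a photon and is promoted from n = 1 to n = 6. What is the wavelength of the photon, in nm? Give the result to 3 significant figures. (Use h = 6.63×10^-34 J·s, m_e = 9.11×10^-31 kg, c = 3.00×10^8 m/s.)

λ = 965 nm

E_1 = h²/(8m_eL²) = 5.890×10^-21 J, so ΔE = (6² − 1²)E_1 = 2.061×10^-19 J.
λ = hc/ΔE = (6.63×10^-34·3.00×10^8)/2.061×10^-19 = 9.65×10^-7 m = 965 nm.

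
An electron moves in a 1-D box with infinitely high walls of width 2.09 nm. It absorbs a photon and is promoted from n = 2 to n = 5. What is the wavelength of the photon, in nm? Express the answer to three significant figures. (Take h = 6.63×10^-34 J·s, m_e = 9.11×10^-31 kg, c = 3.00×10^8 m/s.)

E_1 = h²/(8m_eL²) = 1.381×10^-20 J, so ΔE = (5² − 2²)E_1 = 2.900×10^-19 J.
λ = hc/ΔE = (6.63×10^-34·3.00×10^8)/2.900×10^-19 = 6.86×10^-7 m = 686 nm.

λ = 686 nm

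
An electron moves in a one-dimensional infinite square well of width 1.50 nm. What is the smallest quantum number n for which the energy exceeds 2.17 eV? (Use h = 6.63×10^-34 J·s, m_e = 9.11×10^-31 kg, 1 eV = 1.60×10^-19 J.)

n = 4

E_1 = h²/(8m_eL²) = 2.681×10^-20 J = 0.1676 eV.
Need n² > 2.17/0.1676 = 12.95, i.e. n > 3.599.
The smallest integer satisfying this is n = 4.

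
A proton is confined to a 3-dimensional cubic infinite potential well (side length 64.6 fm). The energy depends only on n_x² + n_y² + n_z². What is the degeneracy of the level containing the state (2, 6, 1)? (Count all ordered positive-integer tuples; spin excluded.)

degeneracy = 9

The level has n_x² + n_y² + n_z² = 41. The ordered positive-integer solutions are (1, 2, 6), (1, 6, 2), (2, 1, 6), (2, 6, 1), (3, 4, 4), (4, 3, 4), (4, 4, 3), (6, 1, 2), (6, 2, 1).
That gives 9 states.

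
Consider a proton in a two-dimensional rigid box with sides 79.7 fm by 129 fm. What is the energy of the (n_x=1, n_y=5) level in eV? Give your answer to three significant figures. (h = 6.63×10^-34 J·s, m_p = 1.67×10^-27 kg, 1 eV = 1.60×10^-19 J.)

For a 2D rectangular well E = (h²/8m_p)·Σ n_i²/L_i² = (6.63×10^-34)²/(8·1.67×10^-27) · [1²/(79.7 fm)² + 5²/(129 fm)²].
Evaluating gives E = 5.461×10^-14 J = 3.41×10^5 eV.

E = 3.41×10^5 eV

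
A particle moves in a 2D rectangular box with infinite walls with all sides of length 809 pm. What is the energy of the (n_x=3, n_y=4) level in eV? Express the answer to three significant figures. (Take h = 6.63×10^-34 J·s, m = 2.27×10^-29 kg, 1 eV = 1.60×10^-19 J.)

For a 2D rectangular well E = (h²/8m)·Σ n_i²/L_i² = (6.63×10^-34)²/(8·2.27×10^-29) · [3²/(809 pm)² + 4²/(809 pm)²].
Evaluating gives E = 9.246×10^-20 J = 0.578 eV.

E = 0.578 eV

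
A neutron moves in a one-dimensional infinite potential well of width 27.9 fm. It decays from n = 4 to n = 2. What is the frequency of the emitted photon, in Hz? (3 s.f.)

E_1 = h²/(8m_nL²) = 4.209×10^-14 J and ΔE = (4² − 2²)E_1 = 5.051×10^-13 J.
f = ΔE/h = 5.051×10^-13/6.626×10^-34 = 7.62×10^20 Hz.

f = 7.62×10^20 Hz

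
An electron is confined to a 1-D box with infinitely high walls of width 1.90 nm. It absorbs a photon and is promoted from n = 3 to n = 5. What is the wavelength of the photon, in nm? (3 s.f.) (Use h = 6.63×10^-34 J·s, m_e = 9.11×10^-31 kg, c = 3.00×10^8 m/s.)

E_1 = h²/(8m_eL²) = 1.671×10^-20 J, so ΔE = (5² − 3²)E_1 = 2.674×10^-19 J.
λ = hc/ΔE = (6.63×10^-34·3.00×10^8)/2.674×10^-19 = 7.44×10^-7 m = 744 nm.

λ = 744 nm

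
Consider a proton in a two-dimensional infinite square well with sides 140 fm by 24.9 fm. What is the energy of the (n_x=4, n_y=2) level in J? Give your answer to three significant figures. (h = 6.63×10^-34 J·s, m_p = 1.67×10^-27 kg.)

E = 2.39×10^-13 J

For a 2D rectangular well E = (h²/8m_p)·Σ n_i²/L_i² = (6.63×10^-34)²/(8·1.67×10^-27) · [4²/(140 fm)² + 2²/(24.9 fm)²].
Evaluating gives E = 2.39×10^-13 J.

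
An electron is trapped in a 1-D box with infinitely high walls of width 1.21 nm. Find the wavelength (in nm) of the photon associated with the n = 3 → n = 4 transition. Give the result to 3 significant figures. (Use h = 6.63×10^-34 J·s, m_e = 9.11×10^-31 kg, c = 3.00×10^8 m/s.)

λ = 690 nm

E_1 = h²/(8m_eL²) = 4.120×10^-20 J, so ΔE = (4² − 3²)E_1 = 2.884×10^-19 J.
λ = hc/ΔE = (6.63×10^-34·3.00×10^8)/2.884×10^-19 = 6.90×10^-7 m = 690 nm.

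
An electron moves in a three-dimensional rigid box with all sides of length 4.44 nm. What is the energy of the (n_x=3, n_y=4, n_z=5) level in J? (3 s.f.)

For a 3D rectangular well E = (h²/8m_e)·Σ n_i²/L_i² = (6.626×10^-34)²/(8·9.109×10^-31) · [3²/(4.44 nm)² + 4²/(4.44 nm)² + 5²/(4.44 nm)²].
Evaluating gives E = 1.53×10^-19 J.

E = 1.53×10^-19 J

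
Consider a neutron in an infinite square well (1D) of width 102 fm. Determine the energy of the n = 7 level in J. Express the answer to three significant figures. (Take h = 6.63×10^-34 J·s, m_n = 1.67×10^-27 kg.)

For an infinite well E_n = n²h²/(8m_nL²), so E_1 = h²/(8m_nL²) = (6.63×10^-34)²/(8·1.67×10^-27·(1.02×10^-13 m)²) = 3.162×10^-15 J.
Then E_7 = 7²·E_1 = 49·3.162×10^-15 J = 1.55×10^-13 J.

E_7 = 1.55×10^-13 J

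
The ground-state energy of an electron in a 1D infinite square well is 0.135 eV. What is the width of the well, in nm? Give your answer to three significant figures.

From E_n = n²h²/(8m_eL²), L = n·h/√(8m_eE_n).
E_1 = 0.135 eV = 2.163×10^-20 J, so L = 1·6.626×10^-34/√(8·9.109×10^-31·2.163×10^-20) = 1.67×10^-9 m = 1.67 nm.

L = 1.67 nm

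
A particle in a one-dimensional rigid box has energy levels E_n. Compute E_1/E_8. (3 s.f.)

0.0156

E_n ∝ n², so E_1/E_8 = 1²/8² = 1/64 = 0.0156.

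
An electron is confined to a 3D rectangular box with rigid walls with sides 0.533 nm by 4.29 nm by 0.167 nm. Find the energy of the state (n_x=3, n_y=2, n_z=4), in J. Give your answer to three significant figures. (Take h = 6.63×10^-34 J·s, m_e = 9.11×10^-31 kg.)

E = 3.65×10^-17 J

For a 3D rectangular well E = (h²/8m_e)·Σ n_i²/L_i² = (6.63×10^-34)²/(8·9.11×10^-31) · [3²/(0.533 nm)² + 2²/(4.29 nm)² + 4²/(0.167 nm)²].
Evaluating gives E = 3.65×10^-17 J.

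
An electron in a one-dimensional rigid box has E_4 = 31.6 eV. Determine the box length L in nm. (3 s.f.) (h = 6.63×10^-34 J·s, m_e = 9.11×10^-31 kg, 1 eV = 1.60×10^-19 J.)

L = 0.437 nm

From E_n = n²h²/(8m_eL²), L = n·h/√(8m_eE_n).
E_4 = 31.6 eV = 5.056×10^-18 J, so L = 4·6.63×10^-34/√(8·9.11×10^-31·5.056×10^-18) = 4.37×10^-10 m = 0.437 nm.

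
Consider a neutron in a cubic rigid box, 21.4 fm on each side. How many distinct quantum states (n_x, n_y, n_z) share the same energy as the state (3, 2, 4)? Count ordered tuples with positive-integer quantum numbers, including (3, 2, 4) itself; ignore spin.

The level has n_x² + n_y² + n_z² = 29. The ordered positive-integer solutions are (2, 3, 4), (2, 4, 3), (3, 2, 4), (3, 4, 2), (4, 2, 3), (4, 3, 2).
That gives 6 states.

degeneracy = 6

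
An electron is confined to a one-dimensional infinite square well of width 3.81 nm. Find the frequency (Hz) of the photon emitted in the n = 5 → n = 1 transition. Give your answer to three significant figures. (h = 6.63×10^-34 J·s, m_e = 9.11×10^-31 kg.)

E_1 = h²/(8m_eL²) = 4.155×10^-21 J and ΔE = (5² − 1²)E_1 = 9.972×10^-20 J.
f = ΔE/h = 9.972×10^-20/6.63×10^-34 = 1.50×10^14 Hz.

f = 1.50×10^14 Hz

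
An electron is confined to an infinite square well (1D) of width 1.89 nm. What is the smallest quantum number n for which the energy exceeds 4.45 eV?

n = 7

E_1 = h²/(8m_eL²) = 1.687×10^-20 J = 0.1053 eV.
Need n² > 4.45/0.1053 = 42.26, i.e. n > 6.501.
The smallest integer satisfying this is n = 7.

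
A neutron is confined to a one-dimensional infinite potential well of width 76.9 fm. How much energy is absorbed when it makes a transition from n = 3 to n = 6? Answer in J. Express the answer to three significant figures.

E_1 = h²/(8m_nL²) = 5.540×10^-15 J.
|ΔE| = |3² − 6²|·E_1 = 27·5.540×10^-15 J = 1.50×10^-13 J.

|ΔE| = 1.50×10^-13 J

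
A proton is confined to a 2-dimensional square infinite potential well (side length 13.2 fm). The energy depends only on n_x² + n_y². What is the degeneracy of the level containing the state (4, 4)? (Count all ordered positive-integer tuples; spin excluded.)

The level has n_x² + n_y² = 32. The ordered positive-integer solutions are (4, 4).
That gives 1 state.

degeneracy = 1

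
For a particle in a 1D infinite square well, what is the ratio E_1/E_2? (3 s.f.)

E_n ∝ n², so E_1/E_2 = 1²/2² = 1/4 = 0.250.

0.250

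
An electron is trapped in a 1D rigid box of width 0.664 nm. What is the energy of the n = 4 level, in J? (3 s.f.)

E_4 = 2.19×10^-18 J

For an infinite well E_n = n²h²/(8m_eL²), so E_1 = h²/(8m_eL²) = (6.626×10^-34)²/(8·9.109×10^-31·(6.64×10^-10 m)²) = 1.366×10^-19 J.
Then E_4 = 4²·E_1 = 16·1.366×10^-19 J = 2.19×10^-18 J.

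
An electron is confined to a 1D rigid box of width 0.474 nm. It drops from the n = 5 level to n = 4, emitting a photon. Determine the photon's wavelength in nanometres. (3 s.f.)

E_1 = h²/(8m_eL²) = 2.682×10^-19 J, so ΔE = (5² − 4²)E_1 = 2.414×10^-18 J.
λ = hc/ΔE = (6.626×10^-34·2.998×10^8)/2.414×10^-18 = 8.23×10^-8 m = 82.3 nm.

λ = 82.3 nm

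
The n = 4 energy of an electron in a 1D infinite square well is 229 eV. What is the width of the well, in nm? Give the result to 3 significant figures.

L = 0.162 nm

From E_n = n²h²/(8m_eL²), L = n·h/√(8m_eE_n).
E_4 = 229 eV = 3.669×10^-17 J, so L = 4·6.626×10^-34/√(8·9.109×10^-31·3.669×10^-17) = 1.62×10^-10 m = 0.162 nm.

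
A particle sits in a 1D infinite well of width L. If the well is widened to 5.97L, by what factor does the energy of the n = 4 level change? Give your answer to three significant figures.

0.0281

E_n ∝ 1/L², so the energy scales by 1/5.97² = 0.0281.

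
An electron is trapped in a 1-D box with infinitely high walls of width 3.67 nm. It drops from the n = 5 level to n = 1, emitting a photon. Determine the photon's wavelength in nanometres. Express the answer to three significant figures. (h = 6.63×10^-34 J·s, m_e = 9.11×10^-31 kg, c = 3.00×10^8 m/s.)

E_1 = h²/(8m_eL²) = 4.478×10^-21 J, so ΔE = (5² − 1²)E_1 = 1.075×10^-19 J.
λ = hc/ΔE = (6.63×10^-34·3.00×10^8)/1.075×10^-19 = 1.85×10^-6 m = 1.85×10^3 nm.

λ = 1.85×10^3 nm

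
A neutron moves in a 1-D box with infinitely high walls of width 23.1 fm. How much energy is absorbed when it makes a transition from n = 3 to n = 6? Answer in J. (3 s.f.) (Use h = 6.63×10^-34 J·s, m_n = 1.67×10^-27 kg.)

|ΔE| = 1.66×10^-12 J

E_1 = h²/(8m_nL²) = 6.166×10^-14 J.
|ΔE| = |3² − 6²|·E_1 = 27·6.166×10^-14 J = 1.66×10^-12 J.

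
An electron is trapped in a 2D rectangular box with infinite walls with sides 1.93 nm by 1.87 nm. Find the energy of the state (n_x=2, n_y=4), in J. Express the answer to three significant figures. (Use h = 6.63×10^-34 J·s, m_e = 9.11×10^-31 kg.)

E = 3.41×10^-19 J

For a 2D rectangular well E = (h²/8m_e)·Σ n_i²/L_i² = (6.63×10^-34)²/(8·9.11×10^-31) · [2²/(1.93 nm)² + 4²/(1.87 nm)²].
Evaluating gives E = 3.41×10^-19 J.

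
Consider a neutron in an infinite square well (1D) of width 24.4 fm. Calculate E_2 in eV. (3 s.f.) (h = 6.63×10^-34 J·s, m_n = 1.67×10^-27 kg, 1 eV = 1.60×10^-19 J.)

For an infinite well E_n = n²h²/(8m_nL²), so E_1 = h²/(8m_nL²) = (6.63×10^-34)²/(8·1.67×10^-27·(2.44×10^-14 m)²) = 5.526×10^-14 J.
Then E_2 = 2²·E_1 = 4·5.526×10^-14 J = 2.210×10^-13 J.
Converting, E_2 = 2.210×10^-13 J / (1.60×10^-19 J/eV) = 1.38×10^6 eV.

E_2 = 1.38×10^6 eV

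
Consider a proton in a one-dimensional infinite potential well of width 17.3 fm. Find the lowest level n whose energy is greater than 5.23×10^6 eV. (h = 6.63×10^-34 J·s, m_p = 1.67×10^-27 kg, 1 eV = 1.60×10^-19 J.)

n = 3

E_1 = h²/(8m_pL²) = 1.099×10^-13 J = 6.869×10^5 eV.
Need n² > 5.23×10^6/6.869×10^5 = 7.614, i.e. n > 2.759.
The smallest integer satisfying this is n = 3.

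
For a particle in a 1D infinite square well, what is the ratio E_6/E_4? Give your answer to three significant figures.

2.25

E_n ∝ n², so E_6/E_4 = 6²/4² = 36/16 = 2.25.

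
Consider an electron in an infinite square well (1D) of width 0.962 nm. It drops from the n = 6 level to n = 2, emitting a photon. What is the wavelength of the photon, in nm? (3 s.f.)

E_1 = h²/(8m_eL²) = 6.510×10^-20 J, so ΔE = (6² − 2²)E_1 = 2.083×10^-18 J.
λ = hc/ΔE = (6.626×10^-34·2.998×10^8)/2.083×10^-18 = 9.54×10^-8 m = 95.4 nm.

λ = 95.4 nm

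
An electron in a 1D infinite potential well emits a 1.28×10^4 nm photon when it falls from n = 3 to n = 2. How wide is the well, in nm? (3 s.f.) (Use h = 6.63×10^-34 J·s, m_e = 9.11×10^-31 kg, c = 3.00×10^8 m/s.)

L = 4.41 nm

The photon carries ΔE = hc/λ = 6.63×10^-34·3.00×10^8/1.28×10^-5 m = 1.554×10^-20 J.
Since ΔE = (3² − 2²)E_1, E_1 = 3.108×10^-21 J, and L = h/√(8m_eE_1) = 4.41×10^-9 m = 4.41 nm.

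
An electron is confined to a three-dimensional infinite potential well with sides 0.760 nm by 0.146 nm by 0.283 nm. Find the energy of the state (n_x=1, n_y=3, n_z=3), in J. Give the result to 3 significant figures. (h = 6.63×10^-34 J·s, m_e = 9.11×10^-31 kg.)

For a 3D rectangular well E = (h²/8m_e)·Σ n_i²/L_i² = (6.63×10^-34)²/(8·9.11×10^-31) · [1²/(0.760 nm)² + 3²/(0.146 nm)² + 3²/(0.283 nm)²].
Evaluating gives E = 3.23×10^-17 J.

E = 3.23×10^-17 J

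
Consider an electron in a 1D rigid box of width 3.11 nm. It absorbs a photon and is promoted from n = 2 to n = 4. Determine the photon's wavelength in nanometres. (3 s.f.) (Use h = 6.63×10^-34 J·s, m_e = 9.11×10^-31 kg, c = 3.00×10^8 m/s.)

λ = 2.66×10^3 nm

E_1 = h²/(8m_eL²) = 6.236×10^-21 J, so ΔE = (4² − 2²)E_1 = 7.483×10^-20 J.
λ = hc/ΔE = (6.63×10^-34·3.00×10^8)/7.483×10^-20 = 2.66×10^-6 m = 2.66×10^3 nm.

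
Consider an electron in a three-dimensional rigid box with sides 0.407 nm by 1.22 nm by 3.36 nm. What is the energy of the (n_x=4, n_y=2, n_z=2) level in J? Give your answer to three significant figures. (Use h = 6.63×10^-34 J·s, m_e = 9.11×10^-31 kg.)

For a 3D rectangular well E = (h²/8m_e)·Σ n_i²/L_i² = (6.63×10^-34)²/(8·9.11×10^-31) · [4²/(0.407 nm)² + 2²/(1.22 nm)² + 2²/(3.36 nm)²].
Evaluating gives E = 6.01×10^-18 J.

E = 6.01×10^-18 J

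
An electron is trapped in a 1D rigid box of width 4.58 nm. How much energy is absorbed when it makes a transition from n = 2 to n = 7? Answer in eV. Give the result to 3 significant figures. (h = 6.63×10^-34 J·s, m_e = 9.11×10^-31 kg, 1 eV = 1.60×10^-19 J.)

E_1 = h²/(8m_eL²) = 2.875×10^-21 J.
|ΔE| = |2² − 7²|·E_1 = 45·2.875×10^-21 J = 1.294×10^-19 J = 0.809 eV.

|ΔE| = 0.809 eV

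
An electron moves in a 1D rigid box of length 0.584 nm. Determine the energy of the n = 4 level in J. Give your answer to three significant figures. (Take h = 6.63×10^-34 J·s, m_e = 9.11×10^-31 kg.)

For an infinite well E_n = n²h²/(8m_eL²), so E_1 = h²/(8m_eL²) = (6.63×10^-34)²/(8·9.11×10^-31·(5.84×10^-10 m)²) = 1.768×10^-19 J.
Then E_4 = 4²·E_1 = 16·1.768×10^-19 J = 2.83×10^-18 J.

E_4 = 2.83×10^-18 J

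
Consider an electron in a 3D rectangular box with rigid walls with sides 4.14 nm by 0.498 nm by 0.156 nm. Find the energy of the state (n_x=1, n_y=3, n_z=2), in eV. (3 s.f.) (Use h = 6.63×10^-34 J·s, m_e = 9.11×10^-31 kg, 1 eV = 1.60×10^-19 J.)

E = 75.7 eV

For a 3D rectangular well E = (h²/8m_e)·Σ n_i²/L_i² = (6.63×10^-34)²/(8·9.11×10^-31) · [1²/(4.14 nm)² + 3²/(0.498 nm)² + 2²/(0.156 nm)²].
Evaluating gives E = 1.211×10^-17 J = 75.7 eV.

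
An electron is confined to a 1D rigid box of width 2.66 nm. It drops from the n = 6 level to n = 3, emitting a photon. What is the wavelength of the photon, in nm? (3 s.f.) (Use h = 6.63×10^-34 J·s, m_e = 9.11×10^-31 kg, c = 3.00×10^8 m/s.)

λ = 864 nm

E_1 = h²/(8m_eL²) = 8.524×10^-21 J, so ΔE = (6² − 3²)E_1 = 2.301×10^-19 J.
λ = hc/ΔE = (6.63×10^-34·3.00×10^8)/2.301×10^-19 = 8.64×10^-7 m = 864 nm.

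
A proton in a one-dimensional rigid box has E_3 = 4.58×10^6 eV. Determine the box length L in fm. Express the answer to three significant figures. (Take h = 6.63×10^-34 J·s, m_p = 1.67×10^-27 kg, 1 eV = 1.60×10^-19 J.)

L = 20.1 fm

From E_n = n²h²/(8m_pL²), L = n·h/√(8m_pE_n).
E_3 = 4.58×10^6 eV = 7.328×10^-13 J, so L = 3·6.63×10^-34/√(8·1.67×10^-27·7.328×10^-13) = 2.01×10^-14 m = 20.1 fm.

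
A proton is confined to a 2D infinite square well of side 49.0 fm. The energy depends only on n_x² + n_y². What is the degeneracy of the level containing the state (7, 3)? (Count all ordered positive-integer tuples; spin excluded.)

degeneracy = 2

The level has n_x² + n_y² = 58. The ordered positive-integer solutions are (3, 7), (7, 3).
That gives 2 states.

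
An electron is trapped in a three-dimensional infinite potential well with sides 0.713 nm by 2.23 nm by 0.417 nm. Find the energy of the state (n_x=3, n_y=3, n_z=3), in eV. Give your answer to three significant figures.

E = 26.8 eV

For a 3D rectangular well E = (h²/8m_e)·Σ n_i²/L_i² = (6.626×10^-34)²/(8·9.109×10^-31) · [3²/(0.713 nm)² + 3²/(2.23 nm)² + 3²/(0.417 nm)²].
Evaluating gives E = 4.294×10^-18 J = 26.8 eV.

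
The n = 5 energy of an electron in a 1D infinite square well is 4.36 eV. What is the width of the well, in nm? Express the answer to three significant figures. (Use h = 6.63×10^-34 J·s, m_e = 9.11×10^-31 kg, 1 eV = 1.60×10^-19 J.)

From E_n = n²h²/(8m_eL²), L = n·h/√(8m_eE_n).
E_5 = 4.36 eV = 6.976×10^-19 J, so L = 5·6.63×10^-34/√(8·9.11×10^-31·6.976×10^-19) = 1.47×10^-9 m = 1.47 nm.

L = 1.47 nm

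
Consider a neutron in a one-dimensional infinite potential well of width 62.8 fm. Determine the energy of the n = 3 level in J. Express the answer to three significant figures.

For an infinite well E_n = n²h²/(8m_nL²), so E_1 = h²/(8m_nL²) = (6.626×10^-34)²/(8·1.675×10^-27·(6.28×10^-14 m)²) = 8.308×10^-15 J.
Then E_3 = 3²·E_1 = 9·8.308×10^-15 J = 7.48×10^-14 J.

E_3 = 7.48×10^-14 J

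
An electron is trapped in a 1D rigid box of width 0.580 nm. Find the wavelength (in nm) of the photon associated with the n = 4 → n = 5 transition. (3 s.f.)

E_1 = h²/(8m_eL²) = 1.791×10^-19 J, so ΔE = (5² − 4²)E_1 = 1.612×10^-18 J.
λ = hc/ΔE = (6.626×10^-34·2.998×10^8)/1.612×10^-18 = 1.23×10^-7 m = 123 nm.

λ = 123 nm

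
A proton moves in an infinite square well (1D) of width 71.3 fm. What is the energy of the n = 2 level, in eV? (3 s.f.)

E_2 = 1.61×10^5 eV

For an infinite well E_n = n²h²/(8m_pL²), so E_1 = h²/(8m_pL²) = (6.626×10^-34)²/(8·1.673×10^-27·(7.13×10^-14 m)²) = 6.453×10^-15 J.
Then E_2 = 2²·E_1 = 4·6.453×10^-15 J = 2.581×10^-14 J.
Converting, E_2 = 2.581×10^-14 J / (1.602×10^-19 J/eV) = 1.61×10^5 eV.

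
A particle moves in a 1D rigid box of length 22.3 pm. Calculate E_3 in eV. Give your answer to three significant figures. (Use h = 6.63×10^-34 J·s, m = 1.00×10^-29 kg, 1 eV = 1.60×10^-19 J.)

For an infinite well E_n = n²h²/(8mL²), so E_1 = h²/(8mL²) = (6.63×10^-34)²/(8·1.00×10^-29·(2.23×10^-11 m)²) = 1.105×10^-17 J.
Then E_3 = 3²·E_1 = 9·1.105×10^-17 J = 9.945×10^-17 J.
Converting, E_3 = 9.945×10^-17 J / (1.60×10^-19 J/eV) = 622 eV.

E_3 = 622 eV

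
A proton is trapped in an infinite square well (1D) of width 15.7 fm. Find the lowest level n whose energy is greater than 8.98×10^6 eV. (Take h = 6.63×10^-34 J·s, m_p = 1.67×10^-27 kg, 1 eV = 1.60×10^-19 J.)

n = 4

E_1 = h²/(8m_pL²) = 1.335×10^-13 J = 8.344×10^5 eV.
Need n² > 8.98×10^6/8.344×10^5 = 10.76, i.e. n > 3.280.
The smallest integer satisfying this is n = 4.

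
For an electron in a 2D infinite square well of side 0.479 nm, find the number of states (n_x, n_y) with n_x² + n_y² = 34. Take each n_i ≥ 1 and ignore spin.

degeneracy = 2

The level has n_x² + n_y² = 34. The ordered positive-integer solutions are (3, 5), (5, 3).
That gives 2 states.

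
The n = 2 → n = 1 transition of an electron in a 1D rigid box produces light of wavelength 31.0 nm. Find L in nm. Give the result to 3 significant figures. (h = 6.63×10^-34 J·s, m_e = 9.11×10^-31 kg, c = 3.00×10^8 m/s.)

L = 0.168 nm

The photon carries ΔE = hc/λ = 6.63×10^-34·3.00×10^8/3.10×10^-8 m = 6.416×10^-18 J.
Since ΔE = (2² − 1²)E_1, E_1 = 2.139×10^-18 J, and L = h/√(8m_eE_1) = 1.68×10^-10 m = 0.168 nm.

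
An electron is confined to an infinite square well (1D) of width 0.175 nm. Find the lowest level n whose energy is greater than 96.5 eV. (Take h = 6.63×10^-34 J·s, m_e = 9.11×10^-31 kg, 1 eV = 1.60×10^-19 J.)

E_1 = h²/(8m_eL²) = 1.969×10^-18 J = 12.31 eV.
Need n² > 96.5/12.31 = 7.839, i.e. n > 2.800.
The smallest integer satisfying this is n = 3.

n = 3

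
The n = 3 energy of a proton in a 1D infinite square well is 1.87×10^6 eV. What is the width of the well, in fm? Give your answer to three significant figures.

From E_n = n²h²/(8m_pL²), L = n·h/√(8m_pE_n).
E_3 = 1.87×10^6 eV = 2.996×10^-13 J, so L = 3·6.626×10^-34/√(8·1.673×10^-27·2.996×10^-13) = 3.14×10^-14 m = 31.4 fm.

L = 31.4 fm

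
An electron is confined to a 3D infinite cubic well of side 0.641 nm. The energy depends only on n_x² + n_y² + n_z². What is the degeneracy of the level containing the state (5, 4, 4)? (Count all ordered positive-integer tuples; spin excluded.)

degeneracy = 6

The level has n_x² + n_y² + n_z² = 57. The ordered positive-integer solutions are (2, 2, 7), (2, 7, 2), (4, 4, 5), (4, 5, 4), (5, 4, 4), (7, 2, 2).
That gives 6 states.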